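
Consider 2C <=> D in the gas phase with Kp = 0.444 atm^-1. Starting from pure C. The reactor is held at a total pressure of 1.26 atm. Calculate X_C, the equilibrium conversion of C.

X = 0.444

Take 1 mol C as basis and let X be its fractional conversion, so ξ = 0.5X.
Moles: n_C = 1 − X; n_D = 0.5X.
n_T = Σnᵢ = 1 − 0.5X.
Mole fractions y_i = n_i/n_T; Kp = p_D / (p_C^2) with p_i = y_i·P.
Equating to 0.444 atm^-1 and solving on 0 < X < 1: X = 0.444.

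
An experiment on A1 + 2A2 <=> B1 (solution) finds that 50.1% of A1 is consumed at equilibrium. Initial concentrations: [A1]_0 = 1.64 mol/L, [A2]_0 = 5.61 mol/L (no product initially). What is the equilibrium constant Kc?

Kc = 0.0638 (mol/L)^-2

Let X = conversion of A1.
Concentrations: [A1] = 1.64 − 1.64X; [A2] = 5.61 − 3.28X; [B1] = 1.64X.
At X = 0.501: [A1] = 0.818, [A2] = 3.97, [B1] = 0.822.
Kc = [B1] / ([A1] [A2]^2) = 0.0638 (mol/L)^-2.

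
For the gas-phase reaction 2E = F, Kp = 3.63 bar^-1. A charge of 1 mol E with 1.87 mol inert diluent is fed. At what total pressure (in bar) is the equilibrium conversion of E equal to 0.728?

Let X = conversion of E (basis 1 mol E); extent of reaction ξ = 0.5X.
Mole table: n_E = 1 − X; n_F = 0.5X; n_I = 1.87 (inert).
Total moles n_T = 2.87 − 0.5X.
Kp = p_F / (p_E^2) with p_i = (n_i/n_T)·P.
At X = 0.728: the mole-fraction product g(X) = Π y_i^ν_i = 12.33. Since Kp = g(X)·P^{-1}, P = (g/Kp)^(1/1) = (12.33/3.63)^(1/1) = 3.4 bar.

P = 3.4 bar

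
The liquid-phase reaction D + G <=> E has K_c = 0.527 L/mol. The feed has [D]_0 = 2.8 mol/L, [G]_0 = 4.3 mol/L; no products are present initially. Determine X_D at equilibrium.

X = 0.584

Let X = conversion of D; extent ξ = 2.8·X mol/L.
Concentrations: [D] = 2.8 − 2.8X; [G] = 4.3 − 2.8X; [E] = 2.8X.
K_c = [E] / ([D] [G]).
Solving K_c = 0.527 for X ∈ (0,1): X = 0.584.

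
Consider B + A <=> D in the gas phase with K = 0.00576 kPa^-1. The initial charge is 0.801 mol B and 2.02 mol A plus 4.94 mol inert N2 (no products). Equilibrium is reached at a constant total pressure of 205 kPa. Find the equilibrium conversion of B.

X = 0.223

Basis: 0.801 mol B initially; let X = conversion of B. Extent ξ = 0.801X.
Mole table: n_B = 0.801 − 0.801X; n_A = 2.02 − 0.801X; n_D = 0.801X; n_I = 4.94 (inert).
Total moles n_T = 7.76 − 0.801X.
With p_i = (n_i/n_T)P, K = p_D / (p_B p_A).
This yields a degree-2 equation in X; solving on (0,1), X = 0.223.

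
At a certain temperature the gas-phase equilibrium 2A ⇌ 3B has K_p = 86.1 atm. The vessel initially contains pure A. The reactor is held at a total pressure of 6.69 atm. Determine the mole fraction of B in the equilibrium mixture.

Basis: 1 mol A initially; let X = conversion of A. Extent ξ = 0.5X.
Mole table: n_A = 1 − X; n_B = 1.5X.
Total moles n_T = 1 + 0.5X.
With p_i = (n_i/n_T)P, K_p = p_B^3 / (p_A^2).
Equating to 86.1 atm and solving on 0 < X < 1: X = 0.728.
Then n_B = 1.09, n_T = 1.36, so y_B = 0.800.

y_B = 0.800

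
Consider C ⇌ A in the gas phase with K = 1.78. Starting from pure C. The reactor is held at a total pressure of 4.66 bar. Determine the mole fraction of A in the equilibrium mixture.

y_A = 0.640

Basis: 1 mol C initially; let X = conversion of C. Extent ξ = X.
Moles: n_C = 1 − X; n_A = X.
n_T stays at 1 (no change in mole number).
With p_i = (n_i/n_T)P, K = p_A / (p_C).
This yields a degree-1 equation in X; solving on (0,1), X = 0.640.
Then n_A = 0.64, n_T = 1, so y_A = 0.640.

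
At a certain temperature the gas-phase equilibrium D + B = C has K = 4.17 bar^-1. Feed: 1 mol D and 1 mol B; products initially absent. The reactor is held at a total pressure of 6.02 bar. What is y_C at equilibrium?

y_C = 0.673

Let X = conversion of D (basis 1 mol D); extent of reaction ξ = X.
At extent ξ: n_D = 1 − X; n_B = 1 − X; n_C = X.
Summing: n_T = 2 − X.
With p_i = (n_i/n_T)P, K = p_C / (p_D p_B).
This yields a degree-2 equation in X; solving on (0,1), X = 0.804.
Then n_C = 0.804, n_T = 1.2, so y_C = 0.673.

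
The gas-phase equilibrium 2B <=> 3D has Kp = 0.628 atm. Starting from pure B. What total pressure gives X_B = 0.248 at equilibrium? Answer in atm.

Take 1 mol B as basis and let X be its fractional conversion, so ξ = 0.5X.
Mole table: n_B = 1 − X; n_D = 1.5X.
Summing: n_T = 1 + 0.5X.
Kp = p_D^3 / (p_B^2) with p_i = (n_i/n_T)·P.
At X = 0.248: the mole-fraction product g(X) = Π y_i^ν_i = 0.08099. Since Kp = g(X)·P^{1}, P = (Kp/g)^(1/1) = (0.628/0.08099)^(1/1) = 7.75 atm.

P = 7.75 atm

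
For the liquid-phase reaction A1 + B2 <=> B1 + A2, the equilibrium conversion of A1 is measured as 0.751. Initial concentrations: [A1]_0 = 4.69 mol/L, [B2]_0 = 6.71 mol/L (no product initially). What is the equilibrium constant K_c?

Let X = conversion of A1.
Concentrations: [A1] = 4.69 − 4.69X; [B2] = 6.71 − 4.69X; [B1] = 4.69X; [A2] = 4.69X.
At X = 0.751: [A1] = 1.17, [B2] = 3.19, [B1] = 3.52, [A2] = 3.52.
K_c = [B1] [A2] / ([A1] [B2]) = 3.33.

K_c = 3.33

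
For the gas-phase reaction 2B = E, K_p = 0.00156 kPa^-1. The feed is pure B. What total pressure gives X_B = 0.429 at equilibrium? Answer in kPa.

P = 331 kPa

Let X = conversion of B (basis 1 mol B); extent of reaction ξ = 0.5X.
At extent ξ: n_B = 1 − X; n_E = 0.5X.
Summing: n_T = 1 − 0.5X.
K_p = p_E / (p_B^2) with p_i = (n_i/n_T)·P.
At X = 0.429: the mole-fraction product g(X) = Π y_i^ν_i = 0.5168. Since K_p = g(X)·P^{-1}, P = (g/K_p)^(1/1) = (0.5168/0.00156)^(1/1) = 331 kPa.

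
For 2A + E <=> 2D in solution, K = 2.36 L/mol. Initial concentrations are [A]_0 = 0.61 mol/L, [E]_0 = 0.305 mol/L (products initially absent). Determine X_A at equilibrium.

X = 0.397

Let X = conversion of A; extent ξ = 0.61X/2 mol/L.
Concentrations: [A] = 0.61 − 0.61X; [E] = 0.305 − 0.305X; [D] = 0.61X.
K = [D]^2 / ([A]^2 [E]).
This equals 2.36 at X = 0.397 (the root in 0 < X < 1).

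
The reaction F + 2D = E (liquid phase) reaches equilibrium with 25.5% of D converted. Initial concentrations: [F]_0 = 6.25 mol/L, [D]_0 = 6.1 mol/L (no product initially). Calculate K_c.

K_c = 0.00688 (mol/L)^-2

Let X = conversion of D.
Concentrations: [F] = 6.25 − 3.05X; [D] = 6.1 − 6.1X; [E] = 3.05X.
At X = 0.255: [F] = 5.47, [D] = 4.54, [E] = 0.778.
K_c = [E] / ([F] [D]^2) = 0.00688 (mol/L)^-2.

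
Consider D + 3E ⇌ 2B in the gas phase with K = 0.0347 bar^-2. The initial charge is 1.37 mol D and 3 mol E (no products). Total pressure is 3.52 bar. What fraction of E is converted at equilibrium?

Let X = conversion of E (basis 3 mol E); extent of reaction ξ = X.
Moles: n_D = 1.37 − X; n_E = 3 − 3X; n_B = 2X.
Total moles n_T = 4.37 − 2X.
y_i = n_i/n_T, p_i = y_i·P. K = p_B^2 / (p_D p_E^3).
Substituting and setting equal to 0.0347 bar^-2 gives a polynomial in X; the root in (0,1) is X = 0.283.

X = 0.283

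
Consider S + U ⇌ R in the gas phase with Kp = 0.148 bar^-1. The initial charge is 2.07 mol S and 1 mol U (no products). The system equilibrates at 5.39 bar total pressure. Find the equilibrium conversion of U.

X = 0.336

Let X = conversion of U (basis 1 mol U); extent of reaction ξ = X.
At extent ξ: n_S = 2.07 − X; n_U = 1 − X; n_R = X.
n_T = Σnᵢ = 3.07 − X.
y_i = n_i/n_T, p_i = y_i·P. Kp = p_R / (p_S p_U).
This yields a degree-2 equation in X; solving on (0,1), X = 0.336.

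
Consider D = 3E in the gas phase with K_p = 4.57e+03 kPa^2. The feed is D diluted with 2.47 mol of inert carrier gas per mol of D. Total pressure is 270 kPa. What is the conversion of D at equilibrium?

X = 0.300

Basis: 1 mol D initially; let X = conversion of D. Extent ξ = X.
At extent ξ: n_D = 1 − X; n_E = 3X; n_I = 2.47 (inert).
Summing: n_T = 3.47 + 2X.
Mole fractions y_i = n_i/n_T; K_p = p_E^3 / (p_D) with p_i = y_i·P.
Setting this equal to 4.57e+03 kPa^2 and taking the physical root (0 < X < 1) gives X = 0.300.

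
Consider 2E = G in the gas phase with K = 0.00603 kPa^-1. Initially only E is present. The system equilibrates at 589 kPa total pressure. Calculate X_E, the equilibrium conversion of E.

Let X = conversion of E (basis 1 mol E); extent of reaction ξ = 0.5X.
At extent ξ: n_E = 1 − X; n_G = 0.5X.
n_T = Σnᵢ = 1 − 0.5X.
With p_i = (n_i/n_T)P, K = p_G / (p_E^2).
Substituting and setting equal to 0.00603 kPa^-1 gives a polynomial in X; the root in (0,1) is X = 0.744.

X = 0.744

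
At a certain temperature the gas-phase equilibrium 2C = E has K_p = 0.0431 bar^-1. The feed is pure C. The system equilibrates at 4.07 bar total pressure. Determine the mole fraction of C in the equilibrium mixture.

Take 1 mol C as basis and let X be its fractional conversion, so ξ = 0.5X.
Moles: n_C = 1 − X; n_E = 0.5X.
Summing: n_T = 1 − 0.5X.
With p_i = (n_i/n_T)P, K_p = p_E / (p_C^2).
Setting this equal to 0.0431 bar^-1 and taking the physical root (0 < X < 1) gives X = 0.233.
Then n_C = 0.767, n_T = 0.883, so y_C = 0.868.

y_C = 0.868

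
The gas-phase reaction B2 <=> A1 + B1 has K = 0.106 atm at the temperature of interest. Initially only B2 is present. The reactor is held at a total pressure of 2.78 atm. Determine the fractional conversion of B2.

X = 0.192

Take 1 mol B2 as basis and let X be its fractional conversion, so ξ = X.
Mole table: n_B2 = 1 − X; n_A1 = X; n_B1 = X.
n_T = Σnᵢ = 1 + X.
y_i = n_i/n_T, p_i = y_i·P. K = p_A1 p_B1 / (p_B2).
Substituting and setting equal to 0.106 atm gives a polynomial in X; the root in (0,1) is X = 0.192.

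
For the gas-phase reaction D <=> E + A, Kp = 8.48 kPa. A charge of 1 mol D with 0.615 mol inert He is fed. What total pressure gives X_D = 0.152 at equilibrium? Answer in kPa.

P = 550 kPa

Basis: 1 mol D initially; let X = conversion of D. Extent ξ = X.
Mole table: n_D = 1 − X; n_E = X; n_A = X; n_I = 0.615 (inert).
Total moles n_T = 1.61 + X.
Kp = p_E p_A / (p_D) with p_i = (n_i/n_T)·P.
At X = 0.152: the mole-fraction product g(X) = Π y_i^ν_i = 0.01542. Since Kp = g(X)·P^{1}, P = (Kp/g)^(1/1) = (8.48/0.01542)^(1/1) = 550 kPa.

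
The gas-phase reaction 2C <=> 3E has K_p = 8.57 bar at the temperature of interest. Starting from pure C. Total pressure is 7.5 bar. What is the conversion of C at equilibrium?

X = 0.483

Basis: 1 mol C initially; let X = conversion of C. Extent ξ = 0.5X.
Moles: n_C = 1 − X; n_E = 1.5X.
Summing: n_T = 1 + 0.5X.
y_i = n_i/n_T, p_i = y_i·P. K_p = p_E^3 / (p_C^2).
Substituting and setting equal to 8.57 bar gives a polynomial in X; the root in (0,1) is X = 0.483.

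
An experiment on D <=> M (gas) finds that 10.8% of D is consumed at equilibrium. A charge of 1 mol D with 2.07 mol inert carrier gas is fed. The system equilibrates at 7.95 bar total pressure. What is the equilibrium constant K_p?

K_p = 0.121

Basis: 1 mol D initially; let X = conversion of D. Extent ξ = X.
At extent ξ: n_D = 1 − X; n_M = X; n_I = 2.07 (inert).
Total moles n_T = 3.07 (Δν = 0, constant).
At X = 0.108: n_D = 0.892, n_M = 0.108, n_T = 3.07.
p_i = (n_i/n_T)·P. K_p = p_M / (p_D) = 0.121.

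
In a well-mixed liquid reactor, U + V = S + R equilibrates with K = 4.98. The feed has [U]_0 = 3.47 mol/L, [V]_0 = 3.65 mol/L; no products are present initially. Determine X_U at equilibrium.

Let X = conversion of U; extent ξ = 3.47·X mol/L.
Concentrations: [U] = 3.47 − 3.47X; [V] = 3.65 − 3.47X; [S] = 3.47X; [R] = 3.47X.
K = [S] [R] / ([U] [V]).
Solving K = 4.98 for X ∈ (0,1): X = 0.708.

X = 0.708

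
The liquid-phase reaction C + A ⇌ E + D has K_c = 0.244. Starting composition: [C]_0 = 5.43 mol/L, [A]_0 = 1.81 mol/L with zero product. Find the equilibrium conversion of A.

X = 0.531

Let X = conversion of A; extent ξ = 1.81·X mol/L.
Concentrations: [C] = 5.43 − 1.81X; [A] = 1.81 − 1.81X; [E] = 1.81X; [D] = 1.81X.
K_c = [E] [D] / ([C] [A]).
Equating to 0.244: the physical root is X = 0.531.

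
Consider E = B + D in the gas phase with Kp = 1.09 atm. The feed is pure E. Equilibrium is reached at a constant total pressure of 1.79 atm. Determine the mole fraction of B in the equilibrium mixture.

Take 1 mol E as basis and let X be its fractional conversion, so ξ = X.
Species balance: n_E = 1 − X; n_B = X; n_D = X.
Summing: n_T = 1 + X.
With p_i = (n_i/n_T)P, Kp = p_B p_D / (p_E).
Equating to 1.09 atm and solving on 0 < X < 1: X = 0.615.
Then n_B = 0.615, n_T = 1.62, so y_B = 0.381.

y_B = 0.381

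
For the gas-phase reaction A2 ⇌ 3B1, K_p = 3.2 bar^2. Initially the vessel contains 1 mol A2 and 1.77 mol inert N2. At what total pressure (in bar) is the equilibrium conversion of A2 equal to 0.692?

P = 1.38 bar

Let X = conversion of A2 (basis 1 mol A2); extent of reaction ξ = X.
Species balance: n_A2 = 1 − X; n_B1 = 3X; n_I = 1.77 (inert).
Total moles n_T = 2.77 + 2X.
K_p = p_B1^3 / (p_A2) with p_i = (n_i/n_T)·P.
At X = 0.692: the mole-fraction product g(X) = Π y_i^ν_i = 1.683. Since K_p = g(X)·P^{2}, P = (K_p/g)^(1/2) = (3.2/1.683)^(1/2) = 1.38 bar.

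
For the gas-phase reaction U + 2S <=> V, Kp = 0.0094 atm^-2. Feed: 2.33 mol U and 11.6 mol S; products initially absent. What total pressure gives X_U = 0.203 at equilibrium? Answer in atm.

Basis: 2.33 mol U initially; let X = conversion of U. Extent ξ = 2.33X.
Mole table: n_U = 2.33 − 2.33X; n_S = 11.6 − 4.66X; n_V = 2.33X.
n_T = Σnᵢ = 13.9 − 4.66X.
Kp = p_V / (p_U p_S^2) with p_i = (n_i/n_T)·P.
At X = 0.203: the mole-fraction product g(X) = Π y_i^ν_i = 0.3783. Since Kp = g(X)·P^{-2}, P = (g/Kp)^(1/2) = (0.3783/0.0094)^(1/2) = 6.34 atm.

P = 6.34 atm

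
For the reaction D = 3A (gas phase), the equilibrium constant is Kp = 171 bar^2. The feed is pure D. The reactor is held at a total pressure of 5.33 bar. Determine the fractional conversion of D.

X = 0.719

Let X = conversion of D (basis 1 mol D); extent of reaction ξ = X.
Moles: n_D = 1 − X; n_A = 3X.
Summing: n_T = 1 + 2X.
Mole fractions y_i = n_i/n_T; Kp = p_A^3 / (p_D) with p_i = y_i·P.
Substituting and setting equal to 171 bar^2 gives a polynomial in X; the root in (0,1) is X = 0.719.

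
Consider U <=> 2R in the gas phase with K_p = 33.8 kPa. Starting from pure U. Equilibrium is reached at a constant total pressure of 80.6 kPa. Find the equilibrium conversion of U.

Let X = conversion of U (basis 1 mol U); extent of reaction ξ = X.
Moles: n_U = 1 − X; n_R = 2X.
Total moles n_T = 1 + X.
With p_i = (n_i/n_T)P, K_p = p_R^2 / (p_U).
Substituting and setting equal to 33.8 kPa gives a polynomial in X; the root in (0,1) is X = 0.308.

X = 0.308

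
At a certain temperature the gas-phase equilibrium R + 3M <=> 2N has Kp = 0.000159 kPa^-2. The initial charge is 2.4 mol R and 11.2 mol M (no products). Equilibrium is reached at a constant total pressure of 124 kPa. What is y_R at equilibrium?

Basis: 2.4 mol R initially; let X = conversion of R. Extent ξ = 2.4X.
Species balance: n_R = 2.4 − 2.4X; n_M = 11.2 − 7.2X; n_N = 4.8X.
Summing: n_T = 13.6 − 4.8X.
With p_i = (n_i/n_T)P, Kp = p_N^2 / (p_R p_M^3).
Equating to 0.000159 kPa^-2 and solving on 0 < X < 1: X = 0.573.
Then n_R = 1.03, n_T = 10.9, so y_R = 0.095.

y_R = 0.095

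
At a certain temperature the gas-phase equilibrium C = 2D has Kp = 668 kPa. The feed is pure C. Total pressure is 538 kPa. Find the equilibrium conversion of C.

X = 0.487

Basis: 1 mol C initially; let X = conversion of C. Extent ξ = X.
Moles: n_C = 1 − X; n_D = 2X.
Total moles n_T = 1 + X.
With p_i = (n_i/n_T)P, Kp = p_D^2 / (p_C).
Equating to 668 kPa and solving on 0 < X < 1: X = 0.487.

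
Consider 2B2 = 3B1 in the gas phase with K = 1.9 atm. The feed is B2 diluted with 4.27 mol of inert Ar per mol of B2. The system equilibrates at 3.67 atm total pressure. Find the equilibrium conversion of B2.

Take 1 mol B2 as basis and let X be its fractional conversion, so ξ = 0.5X.
Mole table: n_B2 = 1 − X; n_B1 = 1.5X; n_I = 4.27 (inert).
Total moles n_T = 5.27 + 0.5X.
y_i = n_i/n_T, p_i = y_i·P. K = p_B1^3 / (p_B2^2).
Substituting and setting equal to 1.9 atm gives a polynomial in X; the root in (0,1) is X = 0.554.

X = 0.554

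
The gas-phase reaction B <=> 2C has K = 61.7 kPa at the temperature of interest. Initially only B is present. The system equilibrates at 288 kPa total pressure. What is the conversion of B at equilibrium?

X = 0.225

Take 1 mol B as basis and let X be its fractional conversion, so ξ = X.
Mole table: n_B = 1 − X; n_C = 2X.
Total moles n_T = 1 + X.
With p_i = (n_i/n_T)P, K = p_C^2 / (p_B).
Substituting and setting equal to 61.7 kPa gives a polynomial in X; the root in (0,1) is X = 0.225.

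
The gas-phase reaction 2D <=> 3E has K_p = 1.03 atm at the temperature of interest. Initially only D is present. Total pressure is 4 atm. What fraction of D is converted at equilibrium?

Take 1 mol D as basis and let X be its fractional conversion, so ξ = 0.5X.
Moles: n_D = 1 − X; n_E = 1.5X.
n_T = Σnᵢ = 1 + 0.5X.
Mole fractions y_i = n_i/n_T; K_p = p_E^3 / (p_D^2) with p_i = y_i·P.
This yields a degree-3 equation in X; solving on (0,1), X = 0.339.

X = 0.339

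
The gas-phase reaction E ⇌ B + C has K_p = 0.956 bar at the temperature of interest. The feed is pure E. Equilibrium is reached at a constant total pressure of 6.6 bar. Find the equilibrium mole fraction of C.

Take 1 mol E as basis and let X be its fractional conversion, so ξ = X.
At extent ξ: n_E = 1 − X; n_B = X; n_C = X.
n_T = Σnᵢ = 1 + X.
With p_i = (n_i/n_T)P, K_p = p_B p_C / (p_E).
Setting this equal to 0.956 bar and taking the physical root (0 < X < 1) gives X = 0.356.
Then n_C = 0.356, n_T = 1.36, so y_C = 0.262.

y_C = 0.262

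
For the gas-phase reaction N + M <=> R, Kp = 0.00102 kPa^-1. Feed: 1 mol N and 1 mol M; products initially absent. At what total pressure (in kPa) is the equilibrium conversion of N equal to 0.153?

Take 1 mol N as basis and let X be its fractional conversion, so ξ = X.
At extent ξ: n_N = 1 − X; n_M = 1 − X; n_R = X.
Summing: n_T = 2 − X.
Kp = p_R / (p_N p_M) with p_i = (n_i/n_T)·P.
At X = 0.153: the mole-fraction product g(X) = Π y_i^ν_i = 0.3939. Since Kp = g(X)·P^{-1}, P = (g/Kp)^(1/1) = (0.3939/0.00102)^(1/1) = 386 kPa.

P = 386 kPa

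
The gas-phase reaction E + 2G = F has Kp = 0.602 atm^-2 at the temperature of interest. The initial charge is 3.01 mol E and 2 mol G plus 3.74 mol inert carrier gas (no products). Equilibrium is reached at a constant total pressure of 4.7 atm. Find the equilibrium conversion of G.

X = 0.518

Take 2 mol G as basis and let X be its fractional conversion, so ξ = X.
At extent ξ: n_E = 3.01 − X; n_G = 2 − 2X; n_F = X; n_I = 3.74 (inert).
n_T = Σnᵢ = 8.75 − 2X.
y_i = n_i/n_T, p_i = y_i·P. Kp = p_F / (p_E p_G^2).
Substituting and setting equal to 0.602 atm^-2 gives a polynomial in X; the root in (0,1) is X = 0.518.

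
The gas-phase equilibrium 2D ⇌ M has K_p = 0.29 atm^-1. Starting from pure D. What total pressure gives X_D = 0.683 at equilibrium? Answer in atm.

P = 7.72 atm

Basis: 1 mol D initially; let X = conversion of D. Extent ξ = 0.5X.
At extent ξ: n_D = 1 − X; n_M = 0.5X.
n_T = Σnᵢ = 1 − 0.5X.
K_p = p_M / (p_D^2) with p_i = (n_i/n_T)·P.
At X = 0.683: the mole-fraction product g(X) = Π y_i^ν_i = 2.238. Since K_p = g(X)·P^{-1}, P = (g/K_p)^(1/1) = (2.238/0.29)^(1/1) = 7.72 atm.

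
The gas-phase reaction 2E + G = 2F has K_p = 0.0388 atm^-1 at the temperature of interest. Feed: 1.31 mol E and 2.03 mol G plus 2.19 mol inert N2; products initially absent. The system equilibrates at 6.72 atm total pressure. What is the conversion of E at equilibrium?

Let X = conversion of E (basis 1.31 mol E); extent of reaction ξ = 0.655X.
Moles: n_E = 1.31 − 1.31X; n_G = 2.03 − 0.655X; n_F = 1.31X; n_I = 2.19 (inert).
Total moles n_T = 5.53 − 0.655X.
With p_i = (n_i/n_T)P, K_p = p_F^2 / (p_E^2 p_G).
Substituting and setting equal to 0.0388 atm^-1 gives a polynomial in X; the root in (0,1) is X = 0.232.

X = 0.232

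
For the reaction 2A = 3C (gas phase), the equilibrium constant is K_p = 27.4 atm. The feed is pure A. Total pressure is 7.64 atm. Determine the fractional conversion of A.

Let X = conversion of A (basis 1 mol A); extent of reaction ξ = 0.5X.
Moles: n_A = 1 − X; n_C = 1.5X.
n_T = Σnᵢ = 1 + 0.5X.
With p_i = (n_i/n_T)P, K_p = p_C^3 / (p_A^2).
Setting this equal to 27.4 atm and taking the physical root (0 < X < 1) gives X = 0.602.

X = 0.602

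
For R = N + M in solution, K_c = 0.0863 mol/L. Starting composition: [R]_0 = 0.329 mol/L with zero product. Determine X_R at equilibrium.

X = 0.398

Let X = conversion of R; extent ξ = 0.329·X mol/L.
Concentrations: [R] = 0.329 − 0.329X; [N] = 0.329X; [M] = 0.329X.
K_c = [N] [M] / ([R]).
Solving K_c = 0.0863 for X ∈ (0,1): X = 0.398.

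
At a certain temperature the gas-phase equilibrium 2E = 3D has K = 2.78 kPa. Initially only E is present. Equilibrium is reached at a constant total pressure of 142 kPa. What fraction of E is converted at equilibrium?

Basis: 1 mol E initially; let X = conversion of E. Extent ξ = 0.5X.
Moles: n_E = 1 − X; n_D = 1.5X.
Summing: n_T = 1 + 0.5X.
y_i = n_i/n_T, p_i = y_i·P. K = p_D^3 / (p_E^2).
This yields a degree-3 equation in X; solving on (0,1), X = 0.164.

X = 0.164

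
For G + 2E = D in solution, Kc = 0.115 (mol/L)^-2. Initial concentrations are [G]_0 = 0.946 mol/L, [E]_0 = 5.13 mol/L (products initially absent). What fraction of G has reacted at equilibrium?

Let X = conversion of G; extent ξ = 0.946·X mol/L.
Concentrations: [G] = 0.946 − 0.946X; [E] = 5.13 − 1.89X; [D] = 0.946X.
Kc = [D] / ([G] [E]^2).
Solving Kc = 0.115 for X ∈ (0,1): X = 0.639.

X = 0.639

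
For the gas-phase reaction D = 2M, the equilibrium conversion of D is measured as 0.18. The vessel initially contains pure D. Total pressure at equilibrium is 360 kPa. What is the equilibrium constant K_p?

K_p = 48.2 kPa

Basis: 1 mol D initially; let X = conversion of D. Extent ξ = X.
At extent ξ: n_D = 1 − X; n_M = 2X.
Summing: n_T = 1 + X.
At X = 0.18: n_D = 0.82, n_M = 0.36, n_T = 1.18.
p_i = (n_i/n_T)·P. K_p = p_M^2 / (p_D) = 48.2 kPa.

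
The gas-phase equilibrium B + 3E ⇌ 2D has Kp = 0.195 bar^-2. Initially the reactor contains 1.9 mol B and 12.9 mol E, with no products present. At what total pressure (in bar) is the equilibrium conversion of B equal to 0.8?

Take 1.9 mol B as basis and let X be its fractional conversion, so ξ = 1.9X.
Species balance: n_B = 1.9 − 1.9X; n_E = 12.9 − 5.7X; n_D = 3.8X.
n_T = Σnᵢ = 14.8 − 3.8X.
Kp = p_D^2 / (p_B p_E^3) with p_i = (n_i/n_T)·P.
At X = 0.8: the mole-fraction product g(X) = Π y_i^ν_i = 5.798. Since Kp = g(X)·P^{-2}, P = (g/Kp)^(1/2) = (5.798/0.195)^(1/2) = 5.45 bar.

P = 5.45 bar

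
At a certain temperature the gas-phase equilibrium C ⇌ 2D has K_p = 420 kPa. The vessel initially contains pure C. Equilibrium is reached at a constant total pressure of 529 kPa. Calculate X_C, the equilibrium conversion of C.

X = 0.407

Let X = conversion of C (basis 1 mol C); extent of reaction ξ = X.
At extent ξ: n_C = 1 − X; n_D = 2X.
Summing: n_T = 1 + X.
y_i = n_i/n_T, p_i = y_i·P. K_p = p_D^2 / (p_C).
Setting this equal to 420 kPa and taking the physical root (0 < X < 1) gives X = 0.407.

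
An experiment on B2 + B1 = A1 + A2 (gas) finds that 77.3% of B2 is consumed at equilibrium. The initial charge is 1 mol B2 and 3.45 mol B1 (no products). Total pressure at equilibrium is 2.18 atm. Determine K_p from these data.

Basis: 1 mol B2 initially; let X = conversion of B2. Extent ξ = X.
Mole table: n_B2 = 1 − X; n_B1 = 3.45 − X; n_A1 = X; n_A2 = X.
Since Δν = 0, n_T = 4.45 throughout.
At X = 0.773: n_B2 = 0.227, n_B1 = 2.68, n_A1 = 0.773, n_A2 = 0.773, n_T = 4.45.
p_i = (n_i/n_T)·P. K_p = p_A1 p_A2 / (p_B2 p_B1) = 0.983.

K_p = 0.983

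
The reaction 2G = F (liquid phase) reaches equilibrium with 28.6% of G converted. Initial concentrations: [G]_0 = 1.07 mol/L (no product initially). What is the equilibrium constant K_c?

Let X = conversion of G.
Concentrations: [G] = 1.07 − 1.07X; [F] = 0.535X.
At X = 0.286: [G] = 0.764, [F] = 0.153.
K_c = [F] / ([G]^2) = 0.262 L/mol.

K_c = 0.262 L/mol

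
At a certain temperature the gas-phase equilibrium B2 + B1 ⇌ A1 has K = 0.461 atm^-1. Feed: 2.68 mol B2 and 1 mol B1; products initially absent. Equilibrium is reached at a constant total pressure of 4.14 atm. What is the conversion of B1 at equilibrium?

Let X = conversion of B1 (basis 1 mol B1); extent of reaction ξ = X.
Moles: n_B2 = 2.68 − X; n_B1 = 1 − X; n_A1 = X.
Summing: n_T = 3.68 − X.
Mole fractions y_i = n_i/n_T; K = p_A1 / (p_B2 p_B1) with p_i = y_i·P.
Substituting and setting equal to 0.461 atm^-1 gives a polynomial in X; the root in (0,1) is X = 0.564.

X = 0.564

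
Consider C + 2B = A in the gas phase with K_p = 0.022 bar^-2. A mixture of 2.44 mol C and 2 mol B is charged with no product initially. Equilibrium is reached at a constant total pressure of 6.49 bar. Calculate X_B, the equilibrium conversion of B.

X = 0.277

Basis: 2 mol B initially; let X = conversion of B. Extent ξ = X.
Species balance: n_C = 2.44 − X; n_B = 2 − 2X; n_A = X.
n_T = Σnᵢ = 4.44 − 2X.
Mole fractions y_i = n_i/n_T; K_p = p_A / (p_C p_B^2) with p_i = y_i·P.
This yields a degree-3 equation in X; solving on (0,1), X = 0.277.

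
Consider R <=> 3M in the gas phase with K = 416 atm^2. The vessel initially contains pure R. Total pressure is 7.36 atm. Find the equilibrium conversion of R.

Basis: 1 mol R initially; let X = conversion of R. Extent ξ = X.
Moles: n_R = 1 − X; n_M = 3X.
Summing: n_T = 1 + 2X.
With p_i = (n_i/n_T)P, K = p_M^3 / (p_R).
Setting this equal to 416 atm^2 and taking the physical root (0 < X < 1) gives X = 0.758.

X = 0.758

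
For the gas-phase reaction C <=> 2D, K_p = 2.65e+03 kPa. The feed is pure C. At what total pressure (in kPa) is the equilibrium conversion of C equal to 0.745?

P = 531 kPa

Basis: 1 mol C initially; let X = conversion of C. Extent ξ = X.
Species balance: n_C = 1 − X; n_D = 2X.
Total moles n_T = 1 + X.
K_p = p_D^2 / (p_C) with p_i = (n_i/n_T)·P.
At X = 0.745: the mole-fraction product g(X) = Π y_i^ν_i = 4.989. Since K_p = g(X)·P^{1}, P = (K_p/g)^(1/1) = (2.65e+03/4.989)^(1/1) = 531 kPa.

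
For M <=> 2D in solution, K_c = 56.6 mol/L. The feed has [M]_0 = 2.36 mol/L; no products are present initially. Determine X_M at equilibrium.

X = 0.873

Let X = conversion of M; extent ξ = 2.36·X mol/L.
Concentrations: [M] = 2.36 − 2.36X; [D] = 4.72X.
K_c = [D]^2 / ([M]).
Setting equal to 56.6 and solving for X on (0,1) gives X = 0.873.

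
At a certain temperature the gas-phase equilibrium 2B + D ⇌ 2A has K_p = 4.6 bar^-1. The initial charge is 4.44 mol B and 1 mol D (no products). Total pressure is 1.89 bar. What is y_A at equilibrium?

y_A = 0.354

Take 1 mol D as basis and let X be its fractional conversion, so ξ = X.
At extent ξ: n_B = 4.44 − 2X; n_D = 1 − X; n_A = 2X.
n_T = Σnᵢ = 5.44 − X.
y_i = n_i/n_T, p_i = y_i·P. K_p = p_A^2 / (p_B^2 p_D).
Setting this equal to 4.6 bar^-1 and taking the physical root (0 < X < 1) gives X = 0.819.
Then n_A = 1.64, n_T = 4.62, so y_A = 0.354.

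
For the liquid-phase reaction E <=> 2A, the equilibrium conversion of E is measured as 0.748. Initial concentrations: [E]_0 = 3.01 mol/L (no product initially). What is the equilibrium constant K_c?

K_c = 26.7 mol/L

Let X = conversion of E.
Concentrations: [E] = 3.01 − 3.01X; [A] = 6.02X.
At X = 0.748: [E] = 0.759, [A] = 4.5.
K_c = [A]^2 / ([E]) = 26.7 mol/L.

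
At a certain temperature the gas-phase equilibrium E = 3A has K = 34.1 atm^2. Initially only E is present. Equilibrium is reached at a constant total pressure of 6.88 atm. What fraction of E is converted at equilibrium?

Take 1 mol E as basis and let X be its fractional conversion, so ξ = X.
Moles: n_E = 1 − X; n_A = 3X.
Summing: n_T = 1 + 2X.
Mole fractions y_i = n_i/n_T; K = p_A^3 / (p_E) with p_i = y_i·P.
Substituting and setting equal to 34.1 atm^2 gives a polynomial in X; the root in (0,1) is X = 0.371.

X = 0.371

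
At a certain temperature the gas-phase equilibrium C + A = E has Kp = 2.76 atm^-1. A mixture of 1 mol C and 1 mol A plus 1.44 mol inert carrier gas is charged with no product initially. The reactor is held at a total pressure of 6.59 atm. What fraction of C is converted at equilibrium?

Let X = conversion of C (basis 1 mol C); extent of reaction ξ = X.
Moles: n_C = 1 − X; n_A = 1 − X; n_E = X; n_I = 1.44 (inert).
Total moles n_T = 3.44 − X.
y_i = n_i/n_T, p_i = y_i·P. Kp = p_E / (p_C p_A).
This yields a degree-2 equation in X; solving on (0,1), X = 0.679.

X = 0.679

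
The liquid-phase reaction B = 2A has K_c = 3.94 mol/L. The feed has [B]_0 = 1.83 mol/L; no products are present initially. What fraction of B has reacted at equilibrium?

Let X = conversion of B; extent ξ = 1.83·X mol/L.
Concentrations: [B] = 1.83 − 1.83X; [A] = 3.66X.
K_c = [A]^2 / ([B]).
Equating to 3.94 mol/L: the physical root is X = 0.512.

X = 0.512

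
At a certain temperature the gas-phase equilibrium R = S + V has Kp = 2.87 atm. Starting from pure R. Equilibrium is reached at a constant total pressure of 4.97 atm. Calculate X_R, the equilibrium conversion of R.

X = 0.605

Take 1 mol R as basis and let X be its fractional conversion, so ξ = X.
Moles: n_R = 1 − X; n_S = X; n_V = X.
Summing: n_T = 1 + X.
y_i = n_i/n_T, p_i = y_i·P. Kp = p_S p_V / (p_R).
Equating to 2.87 atm and solving on 0 < X < 1: X = 0.605.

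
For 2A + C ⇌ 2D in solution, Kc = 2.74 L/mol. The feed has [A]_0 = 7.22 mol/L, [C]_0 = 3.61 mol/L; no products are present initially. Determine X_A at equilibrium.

Let X = conversion of A; extent ξ = 7.22X/2 mol/L.
Concentrations: [A] = 7.22 − 7.22X; [C] = 3.61 − 3.61X; [D] = 7.22X.
Kc = [D]^2 / ([A]^2 [C]).
Setting equal to 2.74 and solving for X on (0,1) gives X = 0.650.

X = 0.650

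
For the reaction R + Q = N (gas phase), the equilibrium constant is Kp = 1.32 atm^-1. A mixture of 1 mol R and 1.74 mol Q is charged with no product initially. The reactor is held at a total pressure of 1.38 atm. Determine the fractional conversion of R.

Basis: 1 mol R initially; let X = conversion of R. Extent ξ = X.
Species balance: n_R = 1 − X; n_Q = 1.74 − X; n_N = X.
Summing: n_T = 2.74 − X.
With p_i = (n_i/n_T)P, Kp = p_N / (p_R p_Q).
Setting this equal to 1.32 atm^-1 and taking the physical root (0 < X < 1) gives X = 0.502.

X = 0.502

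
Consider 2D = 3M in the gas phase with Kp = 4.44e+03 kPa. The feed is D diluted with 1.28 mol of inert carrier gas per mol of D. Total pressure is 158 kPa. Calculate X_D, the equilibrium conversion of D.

X = 0.838

Let X = conversion of D (basis 1 mol D); extent of reaction ξ = 0.5X.
Species balance: n_D = 1 − X; n_M = 1.5X; n_I = 1.28 (inert).
Summing: n_T = 2.28 + 0.5X.
With p_i = (n_i/n_T)P, Kp = p_M^3 / (p_D^2).
This yields a degree-3 equation in X; solving on (0,1), X = 0.838.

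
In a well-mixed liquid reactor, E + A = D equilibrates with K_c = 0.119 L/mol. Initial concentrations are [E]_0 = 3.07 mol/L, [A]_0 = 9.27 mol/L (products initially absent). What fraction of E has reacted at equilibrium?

X = 0.481

Let X = conversion of E; extent ξ = 3.07·X mol/L.
Concentrations: [E] = 3.07 − 3.07X; [A] = 9.27 − 3.07X; [D] = 3.07X.
K_c = [D] / ([E] [A]).
Solving K_c = 0.119 for X ∈ (0,1): X = 0.481.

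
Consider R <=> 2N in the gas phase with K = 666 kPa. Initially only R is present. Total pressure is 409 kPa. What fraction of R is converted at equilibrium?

X = 0.538

Basis: 1 mol R initially; let X = conversion of R. Extent ξ = X.
Mole table: n_R = 1 − X; n_N = 2X.
Summing: n_T = 1 + X.
y_i = n_i/n_T, p_i = y_i·P. K = p_N^2 / (p_R).
This yields a degree-2 equation in X; solving on (0,1), X = 0.538.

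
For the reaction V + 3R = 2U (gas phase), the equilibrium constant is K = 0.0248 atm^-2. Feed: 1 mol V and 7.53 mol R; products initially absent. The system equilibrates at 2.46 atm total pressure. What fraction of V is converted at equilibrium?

X = 0.335

Basis: 1 mol V initially; let X = conversion of V. Extent ξ = X.
Moles: n_V = 1 − X; n_R = 7.53 − 3X; n_U = 2X.
n_T = Σnᵢ = 8.53 − 2X.
With p_i = (n_i/n_T)P, K = p_U^2 / (p_V p_R^3).
Setting this equal to 0.0248 atm^-2 and taking the physical root (0 < X < 1) gives X = 0.335.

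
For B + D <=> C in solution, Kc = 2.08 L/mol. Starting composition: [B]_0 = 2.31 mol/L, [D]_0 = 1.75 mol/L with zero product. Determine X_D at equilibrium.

X = 0.695

Let X = conversion of D; extent ξ = 1.75·X mol/L.
Concentrations: [B] = 2.31 − 1.75X; [D] = 1.75 − 1.75X; [C] = 1.75X.
Kc = [C] / ([B] [D]).
This equals 2.08 at X = 0.695 (the root in 0 < X < 1).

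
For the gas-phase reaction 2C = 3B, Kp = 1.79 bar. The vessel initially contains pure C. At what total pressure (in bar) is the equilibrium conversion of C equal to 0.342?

P = 6.72 bar

Take 1 mol C as basis and let X be its fractional conversion, so ξ = 0.5X.
Mole table: n_C = 1 − X; n_B = 1.5X.
Total moles n_T = 1 + 0.5X.
Kp = p_B^3 / (p_C^2) with p_i = (n_i/n_T)·P.
At X = 0.342: the mole-fraction product g(X) = Π y_i^ν_i = 0.2663. Since Kp = g(X)·P^{1}, P = (Kp/g)^(1/1) = (1.79/0.2663)^(1/1) = 6.72 bar.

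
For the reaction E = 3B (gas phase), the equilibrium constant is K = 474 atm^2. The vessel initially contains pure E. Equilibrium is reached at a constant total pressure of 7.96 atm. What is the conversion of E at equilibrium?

Basis: 1 mol E initially; let X = conversion of E. Extent ξ = X.
Mole table: n_E = 1 − X; n_B = 3X.
Summing: n_T = 1 + 2X.
With p_i = (n_i/n_T)P, K = p_B^3 / (p_E).
Equating to 474 atm^2 and solving on 0 < X < 1: X = 0.754.

X = 0.754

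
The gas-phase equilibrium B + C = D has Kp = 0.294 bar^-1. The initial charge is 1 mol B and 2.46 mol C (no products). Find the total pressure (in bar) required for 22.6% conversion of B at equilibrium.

Basis: 1 mol B initially; let X = conversion of B. Extent ξ = X.
Species balance: n_B = 1 − X; n_C = 2.46 − X; n_D = X.
n_T = Σnᵢ = 3.46 − X.
Kp = p_D / (p_B p_C) with p_i = (n_i/n_T)·P.
At X = 0.226: the mole-fraction product g(X) = Π y_i^ν_i = 0.4227. Since Kp = g(X)·P^{-1}, P = (g/Kp)^(1/1) = (0.4227/0.294)^(1/1) = 1.44 bar.

P = 1.44 bar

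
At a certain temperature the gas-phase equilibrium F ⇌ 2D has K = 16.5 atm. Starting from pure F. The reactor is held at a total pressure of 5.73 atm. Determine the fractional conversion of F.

Let X = conversion of F (basis 1 mol F); extent of reaction ξ = X.
At extent ξ: n_F = 1 − X; n_D = 2X.
Summing: n_T = 1 + X.
With p_i = (n_i/n_T)P, K = p_D^2 / (p_F).
This yields a degree-2 equation in X; solving on (0,1), X = 0.647.

X = 0.647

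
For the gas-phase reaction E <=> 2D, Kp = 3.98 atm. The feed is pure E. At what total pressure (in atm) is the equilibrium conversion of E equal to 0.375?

P = 6.08 atm

Basis: 1 mol E initially; let X = conversion of E. Extent ξ = X.
Mole table: n_E = 1 − X; n_D = 2X.
Summing: n_T = 1 + X.
Kp = p_D^2 / (p_E) with p_i = (n_i/n_T)·P.
At X = 0.375: the mole-fraction product g(X) = Π y_i^ν_i = 0.6545. Since Kp = g(X)·P^{1}, P = (Kp/g)^(1/1) = (3.98/0.6545)^(1/1) = 6.08 atm.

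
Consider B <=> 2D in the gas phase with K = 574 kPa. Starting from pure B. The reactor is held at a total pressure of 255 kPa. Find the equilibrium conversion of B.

Take 1 mol B as basis and let X be its fractional conversion, so ξ = X.
Moles: n_B = 1 − X; n_D = 2X.
Total moles n_T = 1 + X.
Mole fractions y_i = n_i/n_T; K = p_D^2 / (p_B) with p_i = y_i·P.
This yields a degree-2 equation in X; solving on (0,1), X = 0.600.

X = 0.600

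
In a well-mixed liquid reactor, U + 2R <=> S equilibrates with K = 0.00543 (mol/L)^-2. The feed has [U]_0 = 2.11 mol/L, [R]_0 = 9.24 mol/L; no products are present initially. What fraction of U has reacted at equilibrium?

X = 0.264

Let X = conversion of U; extent ξ = 2.11·X mol/L.
Concentrations: [U] = 2.11 − 2.11X; [R] = 9.24 − 4.22X; [S] = 2.11X.
K = [S] / ([U] [R]^2).
This equals 0.00543 at X = 0.264 (the root in 0 < X < 1).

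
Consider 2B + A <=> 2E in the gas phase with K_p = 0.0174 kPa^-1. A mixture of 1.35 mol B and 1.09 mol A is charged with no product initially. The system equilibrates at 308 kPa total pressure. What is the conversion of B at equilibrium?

X = 0.575

Basis: 1.35 mol B initially; let X = conversion of B. Extent ξ = 0.675X.
Moles: n_B = 1.35 − 1.35X; n_A = 1.09 − 0.675X; n_E = 1.35X.
n_T = Σnᵢ = 2.44 − 0.675X.
With p_i = (n_i/n_T)P, K_p = p_E^2 / (p_B^2 p_A).
This yields a degree-3 equation in X; solving on (0,1), X = 0.575.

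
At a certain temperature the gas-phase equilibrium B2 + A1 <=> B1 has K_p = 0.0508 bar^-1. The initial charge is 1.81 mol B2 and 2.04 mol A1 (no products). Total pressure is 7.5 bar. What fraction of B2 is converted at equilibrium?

Let X = conversion of B2 (basis 1.81 mol B2); extent of reaction ξ = 1.81X.
Species balance: n_B2 = 1.81 − 1.81X; n_A1 = 2.04 − 1.81X; n_B1 = 1.81X.
n_T = Σnᵢ = 3.85 − 1.81X.
With p_i = (n_i/n_T)P, K_p = p_B1 / (p_B2 p_A1).
Substituting and setting equal to 0.0508 bar^-1 gives a polynomial in X; the root in (0,1) is X = 0.158.

X = 0.158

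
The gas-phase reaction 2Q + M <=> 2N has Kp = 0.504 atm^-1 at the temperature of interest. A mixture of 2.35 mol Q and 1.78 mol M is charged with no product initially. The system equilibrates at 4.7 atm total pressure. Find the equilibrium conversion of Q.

X = 0.474

Take 2.35 mol Q as basis and let X be its fractional conversion, so ξ = 1.18X.
Mole table: n_Q = 2.35 − 2.35X; n_M = 1.78 − 1.18X; n_N = 2.35X.
n_T = Σnᵢ = 4.13 − 1.18X.
With p_i = (n_i/n_T)P, Kp = p_N^2 / (p_Q^2 p_M).
Setting this equal to 0.504 atm^-1 and taking the physical root (0 < X < 1) gives X = 0.474.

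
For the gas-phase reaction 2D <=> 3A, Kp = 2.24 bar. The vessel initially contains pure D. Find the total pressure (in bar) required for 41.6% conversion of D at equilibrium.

Basis: 1 mol D initially; let X = conversion of D. Extent ξ = 0.5X.
Species balance: n_D = 1 − X; n_A = 1.5X.
n_T = Σnᵢ = 1 + 0.5X.
Kp = p_A^3 / (p_D^2) with p_i = (n_i/n_T)·P.
At X = 0.416: the mole-fraction product g(X) = Π y_i^ν_i = 0.5897. Since Kp = g(X)·P^{1}, P = (Kp/g)^(1/1) = (2.24/0.5897)^(1/1) = 3.8 bar.

P = 3.8 bar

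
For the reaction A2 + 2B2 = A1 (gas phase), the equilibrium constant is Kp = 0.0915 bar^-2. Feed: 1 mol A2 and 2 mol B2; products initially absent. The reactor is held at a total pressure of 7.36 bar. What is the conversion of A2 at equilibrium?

X = 0.535

Let X = conversion of A2 (basis 1 mol A2); extent of reaction ξ = X.
Species balance: n_A2 = 1 − X; n_B2 = 2 − 2X; n_A1 = X.
n_T = Σnᵢ = 3 − 2X.
y_i = n_i/n_T, p_i = y_i·P. Kp = p_A1 / (p_A2 p_B2^2).
Substituting and setting equal to 0.0915 bar^-2 gives a polynomial in X; the root in (0,1) is X = 0.535.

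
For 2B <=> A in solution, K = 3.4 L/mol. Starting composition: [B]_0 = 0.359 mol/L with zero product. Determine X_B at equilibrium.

X = 0.533

Let X = conversion of B; extent ξ = 0.359X/2 mol/L.
Concentrations: [B] = 0.359 − 0.359X; [A] = 0.179X.
K = [A] / ([B]^2).
Setting equal to 3.4 and solving for X on (0,1) gives X = 0.533.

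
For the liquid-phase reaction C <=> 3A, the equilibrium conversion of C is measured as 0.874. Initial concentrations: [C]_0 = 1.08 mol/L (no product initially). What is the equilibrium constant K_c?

K_c = 167 (mol/L)^2

Let X = conversion of C.
Concentrations: [C] = 1.08 − 1.08X; [A] = 3.24X.
At X = 0.874: [C] = 0.136, [A] = 2.83.
K_c = [A]^3 / ([C]) = 167 (mol/L)^2.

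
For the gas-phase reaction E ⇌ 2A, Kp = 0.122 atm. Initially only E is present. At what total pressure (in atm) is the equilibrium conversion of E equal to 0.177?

Basis: 1 mol E initially; let X = conversion of E. Extent ξ = X.
Species balance: n_E = 1 − X; n_A = 2X.
Summing: n_T = 1 + X.
Kp = p_A^2 / (p_E) with p_i = (n_i/n_T)·P.
At X = 0.177: the mole-fraction product g(X) = Π y_i^ν_i = 0.1294. Since Kp = g(X)·P^{1}, P = (Kp/g)^(1/1) = (0.122/0.1294)^(1/1) = 0.943 atm.

P = 0.943 atm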